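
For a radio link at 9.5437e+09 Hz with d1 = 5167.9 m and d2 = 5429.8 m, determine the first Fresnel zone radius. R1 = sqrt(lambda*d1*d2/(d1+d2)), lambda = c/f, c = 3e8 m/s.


lambda = c / f = 3.0000e+08 / 9.5437e+09 = 0.03143435 m
R1 = sqrt(0.03143435 * 5167.9 * 5429.8 / (5167.9 + 5429.8)) = 9.123 m

9.123 m


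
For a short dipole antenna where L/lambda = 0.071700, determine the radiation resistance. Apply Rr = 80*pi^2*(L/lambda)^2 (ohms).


Rr = 80 * pi^2 * (0.071700)^2 = 80 * 9.869604 * 5.140890e-03 = 4.059 ohm

4.059 ohm


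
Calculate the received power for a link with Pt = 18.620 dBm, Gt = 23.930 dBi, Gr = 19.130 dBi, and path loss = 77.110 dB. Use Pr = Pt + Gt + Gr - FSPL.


Pr = 18.620 + 23.930 + 19.130 - 77.110 = -15.43 dBm

-15.43 dBm


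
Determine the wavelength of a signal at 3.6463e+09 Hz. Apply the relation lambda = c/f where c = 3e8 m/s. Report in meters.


lambda = c / f = 3.0000e+08 / 3.6463e+09 = 0.08228 m

0.08228 m


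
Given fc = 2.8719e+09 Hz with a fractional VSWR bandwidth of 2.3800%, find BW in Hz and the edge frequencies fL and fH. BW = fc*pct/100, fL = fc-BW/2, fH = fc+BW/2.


BW = 2.8719e+09 * 2.3800/100 = 6.835122e+07 Hz
fL = 2.8719e+09 - 6.835122e+07/2 = 2.838e+09 Hz
fH = 2.8719e+09 + 6.835122e+07/2 = 2.906e+09 Hz

BW=6.835e+07 Hz, fL=2.838e+09 Hz, fH=2.906e+09 Hz


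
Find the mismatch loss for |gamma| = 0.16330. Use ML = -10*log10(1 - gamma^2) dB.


ML = -10 * log10(1 - 0.16330^2) = -10 * log10(0.97333311) = 0.1174 dB

0.1174 dB


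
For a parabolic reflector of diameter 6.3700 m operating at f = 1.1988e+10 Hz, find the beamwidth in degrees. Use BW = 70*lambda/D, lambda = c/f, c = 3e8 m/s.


lambda = c / f = 3.0000e+08 / 1.1988e+10 = 0.02502503 m
BW = 70 * 0.02502503 / 6.3700 = 0.2750 deg

0.2750 deg


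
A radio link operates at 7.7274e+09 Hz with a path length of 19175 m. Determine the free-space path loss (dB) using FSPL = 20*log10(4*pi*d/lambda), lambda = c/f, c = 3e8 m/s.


lambda = c / f = 3.0000e+08 / 7.7274e+09 = 0.03882289 m
FSPL = 20 * log10(4*pi*19175/0.03882289) = 135.9 dB

135.9 dB


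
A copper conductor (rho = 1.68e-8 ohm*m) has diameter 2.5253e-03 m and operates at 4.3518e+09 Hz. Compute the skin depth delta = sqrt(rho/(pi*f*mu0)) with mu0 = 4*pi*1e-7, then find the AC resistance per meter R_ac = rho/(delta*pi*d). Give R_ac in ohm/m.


delta = sqrt(1.68e-8 / (pi * 4.3518e+09 * 4*pi*1e-7)) = 9.888725e-07 m
R_ac = 1.68e-8 / (9.888725e-07 * pi * 2.5253e-03) = 2.141 ohm/m

2.141 ohm/m


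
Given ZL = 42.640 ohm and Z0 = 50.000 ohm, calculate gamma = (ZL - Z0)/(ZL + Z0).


gamma = (42.640 - 50.000) / (42.640 + 50.000) = -0.07945

-0.07945


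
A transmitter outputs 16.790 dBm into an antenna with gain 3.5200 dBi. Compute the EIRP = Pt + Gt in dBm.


EIRP = Pt + Gt = 16.790 + 3.5200 = 20.31 dBm

20.31 dBm


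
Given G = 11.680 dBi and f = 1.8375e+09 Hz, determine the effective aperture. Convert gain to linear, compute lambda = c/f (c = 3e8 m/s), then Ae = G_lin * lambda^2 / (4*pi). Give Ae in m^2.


lambda = c / f = 3.0000e+08 / 1.8375e+09 = 0.1632653 m
G_linear = 10^(11.680/10) = 14.72313
Ae = G_linear * lambda^2 / (4*pi) = 14.72313 * 0.1632653^2 / (4*pi) = 0.03123 m^2

0.03123 m^2


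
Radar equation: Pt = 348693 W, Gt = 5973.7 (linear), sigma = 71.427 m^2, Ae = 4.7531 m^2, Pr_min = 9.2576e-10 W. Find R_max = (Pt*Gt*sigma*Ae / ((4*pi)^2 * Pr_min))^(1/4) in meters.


R^4 = 348693*5973.7*71.427*4.7531 / ((4*pi)^2 * 9.2576e-10) = 4.837354e+18
R_max = 4.837354e+18^0.25 = 46898 m

46898 m


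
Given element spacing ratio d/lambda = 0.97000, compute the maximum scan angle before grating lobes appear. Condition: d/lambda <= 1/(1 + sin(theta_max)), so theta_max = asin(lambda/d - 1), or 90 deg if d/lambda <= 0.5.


lambda/d - 1 = 1/0.97000 - 1 = 0.03092784
theta_max = asin(0.03092784) = 1.772 deg

1.772 deg


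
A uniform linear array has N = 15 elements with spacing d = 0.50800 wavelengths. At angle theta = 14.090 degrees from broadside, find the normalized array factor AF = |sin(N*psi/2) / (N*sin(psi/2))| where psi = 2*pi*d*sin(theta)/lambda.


psi = 2*pi*0.50800*sin(14.090 deg) = 0.7770442 rad
AF = |sin(15*0.7770442/2) / (15*sin(0.7770442/2))| = 0.07739

0.07739


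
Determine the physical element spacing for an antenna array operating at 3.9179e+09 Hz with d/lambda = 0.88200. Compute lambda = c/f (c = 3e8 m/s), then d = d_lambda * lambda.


lambda = c / f = 3.0000e+08 / 3.9179e+09 = 0.07657163 m
d = 0.88200 * 0.07657163 = 0.06754 m

0.06754 m


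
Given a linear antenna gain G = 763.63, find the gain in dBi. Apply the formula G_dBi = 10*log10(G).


G_dBi = 10 * log10(763.63) = 28.83 dBi

28.83 dBi


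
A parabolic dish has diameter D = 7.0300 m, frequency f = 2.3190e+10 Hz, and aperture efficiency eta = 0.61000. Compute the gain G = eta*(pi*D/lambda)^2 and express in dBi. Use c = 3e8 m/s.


lambda = c / f = 3.0000e+08 / 2.3190e+10 = 0.01293661 m
G_linear = 0.61000 * (pi * 7.0300 / 0.01293661)^2 = 1.777867e+06
G_dBi = 10 * log10(1.777867e+06) = 62.50 dBi

62.50 dBi


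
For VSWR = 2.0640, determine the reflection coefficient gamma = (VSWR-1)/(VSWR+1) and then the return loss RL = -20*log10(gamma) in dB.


gamma = (2.0640 - 1) / (2.0640 + 1) = 0.3472585
RL = -20 * log10(0.3472585) = 9.187 dB

9.187 dB


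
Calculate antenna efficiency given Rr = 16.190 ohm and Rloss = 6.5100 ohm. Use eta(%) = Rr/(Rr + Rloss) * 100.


eta = 16.190 / (16.190 + 6.5100) * 100 = 71.32%

71.32%


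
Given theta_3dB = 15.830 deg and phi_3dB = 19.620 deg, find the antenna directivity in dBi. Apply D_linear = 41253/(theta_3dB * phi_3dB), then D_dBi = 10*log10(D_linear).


D_linear = 41253 / (15.830 * 19.620) = 132.8237
D_dBi = 10 * log10(132.8237) = 21.23 dBi

21.23 dBi


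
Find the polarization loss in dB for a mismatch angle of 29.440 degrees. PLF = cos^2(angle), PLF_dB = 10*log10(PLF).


PLF_linear = cos^2(29.440 deg) = 0.7584161
PLF_dB = 10 * log10(0.7584161) = -1.201 dB

-1.201 dB


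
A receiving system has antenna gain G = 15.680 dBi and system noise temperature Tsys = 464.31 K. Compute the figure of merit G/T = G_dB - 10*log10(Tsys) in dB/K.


G/T = 15.680 - 10*log10(464.31) = 15.680 - 26.66808 = -10.99 dB/K

-10.99 dB/K


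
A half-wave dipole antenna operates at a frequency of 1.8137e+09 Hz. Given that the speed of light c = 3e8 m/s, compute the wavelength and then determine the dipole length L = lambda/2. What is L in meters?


lambda = c / f = 3.0000e+08 / 1.8137e+09 = 0.1654077 m
L = lambda / 2 = 0.1654077 / 2 = 0.08270 m

0.08270 m


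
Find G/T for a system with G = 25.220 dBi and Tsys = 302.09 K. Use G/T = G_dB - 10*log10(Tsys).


G/T = 25.220 - 10*log10(302.09) = 25.220 - 24.80136 = 0.4186 dB/K

0.4186 dB/K


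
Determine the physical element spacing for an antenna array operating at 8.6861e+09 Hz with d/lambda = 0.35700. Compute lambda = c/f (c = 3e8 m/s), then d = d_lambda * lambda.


lambda = c / f = 3.0000e+08 / 8.6861e+09 = 0.03453794 m
d = 0.35700 * 0.03453794 = 0.01233 m

0.01233 m


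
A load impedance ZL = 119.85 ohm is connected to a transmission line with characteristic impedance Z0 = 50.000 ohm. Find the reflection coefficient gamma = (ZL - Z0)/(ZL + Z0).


gamma = (119.85 - 50.000) / (119.85 + 50.000) = 0.4112

0.4112


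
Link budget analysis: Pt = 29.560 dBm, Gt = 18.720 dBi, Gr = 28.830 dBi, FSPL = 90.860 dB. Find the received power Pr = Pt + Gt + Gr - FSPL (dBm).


Pr = 29.560 + 18.720 + 28.830 - 90.860 = -13.75 dBm

-13.75 dBm


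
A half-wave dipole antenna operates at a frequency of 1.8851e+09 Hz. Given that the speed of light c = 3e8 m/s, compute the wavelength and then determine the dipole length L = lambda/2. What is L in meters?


lambda = c / f = 3.0000e+08 / 1.8851e+09 = 0.1591428 m
L = lambda / 2 = 0.1591428 / 2 = 0.07957 m

0.07957 m


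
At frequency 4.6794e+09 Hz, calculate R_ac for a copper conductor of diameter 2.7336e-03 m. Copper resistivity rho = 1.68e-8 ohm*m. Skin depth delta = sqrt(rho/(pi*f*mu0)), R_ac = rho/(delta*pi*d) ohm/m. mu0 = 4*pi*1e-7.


delta = sqrt(1.68e-8 / (pi * 4.6794e+09 * 4*pi*1e-7)) = 9.536295e-07 m
R_ac = 1.68e-8 / (9.536295e-07 * pi * 2.7336e-03) = 2.051 ohm/m

2.051 ohm/m


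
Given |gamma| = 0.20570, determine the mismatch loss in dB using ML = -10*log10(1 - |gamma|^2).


ML = -10 * log10(1 - 0.20570^2) = -10 * log10(0.95768751) = 0.1878 dB

0.1878 dB


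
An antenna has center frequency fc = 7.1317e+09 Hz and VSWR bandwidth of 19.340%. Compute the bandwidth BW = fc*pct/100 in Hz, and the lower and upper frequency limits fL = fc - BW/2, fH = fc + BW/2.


BW = 7.1317e+09 * 19.340/100 = 1.379271e+09 Hz
fL = 7.1317e+09 - 1.379271e+09/2 = 6.442e+09 Hz
fH = 7.1317e+09 + 1.379271e+09/2 = 7.821e+09 Hz

BW=1.379e+09 Hz, fL=6.442e+09 Hz, fH=7.821e+09 Hz


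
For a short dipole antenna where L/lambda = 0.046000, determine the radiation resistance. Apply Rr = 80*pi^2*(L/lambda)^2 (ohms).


Rr = 80 * pi^2 * (0.046000)^2 = 80 * 9.869604 * 2.116000e-03 = 1.671 ohm

1.671 ohm


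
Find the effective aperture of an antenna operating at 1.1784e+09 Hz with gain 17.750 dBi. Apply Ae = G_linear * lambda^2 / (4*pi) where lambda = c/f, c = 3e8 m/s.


lambda = c / f = 3.0000e+08 / 1.1784e+09 = 0.2545825 m
G_linear = 10^(17.750/10) = 59.56621
Ae = G_linear * lambda^2 / (4*pi) = 59.56621 * 0.2545825^2 / (4*pi) = 0.3072 m^2

0.3072 m^2


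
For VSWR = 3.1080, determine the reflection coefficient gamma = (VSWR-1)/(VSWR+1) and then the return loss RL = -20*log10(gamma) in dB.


gamma = (3.1080 - 1) / (3.1080 + 1) = 0.5131451
RL = -20 * log10(0.5131451) = 5.795 dB

5.795 dB


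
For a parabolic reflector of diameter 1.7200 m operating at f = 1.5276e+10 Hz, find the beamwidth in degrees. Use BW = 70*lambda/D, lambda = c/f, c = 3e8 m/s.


lambda = c / f = 3.0000e+08 / 1.5276e+10 = 0.01963865 m
BW = 70 * 0.01963865 / 1.7200 = 0.7992 deg

0.7992 deg


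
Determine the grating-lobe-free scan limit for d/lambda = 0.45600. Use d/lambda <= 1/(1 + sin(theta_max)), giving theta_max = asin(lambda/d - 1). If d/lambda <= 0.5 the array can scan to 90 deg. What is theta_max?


lambda/d - 1 = 1/0.45600 - 1 = 1.192982 >= 1
d/lambda <= 0.5, so the array can scan to endfire without grating lobes: theta_max = 90 deg

90 deg


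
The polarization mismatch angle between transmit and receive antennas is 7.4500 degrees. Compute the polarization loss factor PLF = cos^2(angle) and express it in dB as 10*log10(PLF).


PLF_linear = cos^2(7.4500 deg) = 0.9831880
PLF_dB = 10 * log10(0.9831880) = -0.07363 dB

-0.07363 dB


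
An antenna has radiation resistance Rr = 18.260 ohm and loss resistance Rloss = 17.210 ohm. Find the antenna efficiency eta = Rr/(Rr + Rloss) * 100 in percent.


eta = 18.260 / (18.260 + 17.210) * 100 = 51.48%

51.48%


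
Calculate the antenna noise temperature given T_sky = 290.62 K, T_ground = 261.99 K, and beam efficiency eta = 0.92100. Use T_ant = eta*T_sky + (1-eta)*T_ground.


T_ant = 0.92100 * 290.62 + (1 - 0.92100) * 261.99 = 288.4 K

288.4 K


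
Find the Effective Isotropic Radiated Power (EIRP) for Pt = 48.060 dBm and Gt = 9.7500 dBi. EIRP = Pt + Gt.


EIRP = Pt + Gt = 48.060 + 9.7500 = 57.81 dBm

57.81 dBm


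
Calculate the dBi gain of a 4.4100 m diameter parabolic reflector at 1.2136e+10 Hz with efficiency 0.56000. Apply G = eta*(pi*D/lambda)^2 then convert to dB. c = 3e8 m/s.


lambda = c / f = 3.0000e+08 / 1.2136e+10 = 0.02471984 m
G_linear = 0.56000 * (pi * 4.4100 / 0.02471984)^2 = 175903.2
G_dBi = 10 * log10(175903.2) = 52.45 dBi

52.45 dBi


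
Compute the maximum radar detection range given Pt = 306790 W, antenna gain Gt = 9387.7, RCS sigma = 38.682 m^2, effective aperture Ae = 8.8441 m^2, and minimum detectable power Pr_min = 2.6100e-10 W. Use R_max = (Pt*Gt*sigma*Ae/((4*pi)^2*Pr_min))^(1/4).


R^4 = 306790*9387.7*38.682*8.8441 / ((4*pi)^2 * 2.6100e-10) = 2.390577e+19
R_max = 2.390577e+19^0.25 = 69924 m

69924 m


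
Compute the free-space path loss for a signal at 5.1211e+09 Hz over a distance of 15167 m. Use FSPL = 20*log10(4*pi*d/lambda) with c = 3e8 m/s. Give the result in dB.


lambda = c / f = 3.0000e+08 / 5.1211e+09 = 0.05858116 m
FSPL = 20 * log10(4*pi*15167/0.05858116) = 130.2 dB

130.2 dB


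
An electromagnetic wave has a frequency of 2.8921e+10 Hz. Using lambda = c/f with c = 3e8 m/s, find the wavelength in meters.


lambda = c / f = 3.0000e+08 / 2.8921e+10 = 0.01037 m

0.01037 m


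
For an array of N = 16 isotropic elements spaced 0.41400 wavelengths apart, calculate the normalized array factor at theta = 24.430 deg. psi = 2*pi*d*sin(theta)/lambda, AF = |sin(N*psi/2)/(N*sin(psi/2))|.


psi = 2*pi*0.41400*sin(24.430 deg) = 1.075823 rad
AF = |sin(16*1.075823/2) / (16*sin(1.075823/2))| = 0.08904

0.08904


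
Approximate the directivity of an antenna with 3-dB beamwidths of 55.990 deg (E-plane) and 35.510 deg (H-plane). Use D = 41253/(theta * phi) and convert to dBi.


D_linear = 41253 / (55.990 * 35.510) = 20.74887
D_dBi = 10 * log10(20.74887) = 13.17 dBi

13.17 dBi


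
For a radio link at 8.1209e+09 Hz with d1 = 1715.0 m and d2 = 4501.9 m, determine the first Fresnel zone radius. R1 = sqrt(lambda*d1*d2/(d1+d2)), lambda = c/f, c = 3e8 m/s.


lambda = c / f = 3.0000e+08 / 8.1209e+09 = 0.03694172 m
R1 = sqrt(0.03694172 * 1715.0 * 4501.9 / (1715.0 + 4501.9)) = 6.773 m

6.773 m


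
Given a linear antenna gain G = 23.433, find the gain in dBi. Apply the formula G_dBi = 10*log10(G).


G_dBi = 10 * log10(23.433) = 13.70 dBi

13.70 dBi


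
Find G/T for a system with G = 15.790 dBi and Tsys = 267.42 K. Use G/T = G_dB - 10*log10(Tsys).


G/T = 15.790 - 10*log10(267.42) = 15.790 - 24.27194 = -8.482 dB/K

-8.482 dB/K


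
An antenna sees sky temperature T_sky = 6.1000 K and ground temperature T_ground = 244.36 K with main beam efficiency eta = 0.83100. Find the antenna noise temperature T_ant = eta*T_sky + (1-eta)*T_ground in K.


T_ant = 0.83100 * 6.1000 + (1 - 0.83100) * 244.36 = 46.37 K

46.37 K


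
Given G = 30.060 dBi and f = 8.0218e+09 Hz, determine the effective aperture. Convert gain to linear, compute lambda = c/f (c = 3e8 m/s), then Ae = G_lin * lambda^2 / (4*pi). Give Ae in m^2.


lambda = c / f = 3.0000e+08 / 8.0218e+09 = 0.03739809 m
G_linear = 10^(30.060/10) = 1013.911
Ae = G_linear * lambda^2 / (4*pi) = 1013.911 * 0.03739809^2 / (4*pi) = 0.1128 m^2

0.1128 m^2


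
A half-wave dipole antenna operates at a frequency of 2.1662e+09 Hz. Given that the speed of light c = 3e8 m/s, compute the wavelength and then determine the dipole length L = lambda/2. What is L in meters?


lambda = c / f = 3.0000e+08 / 2.1662e+09 = 0.1384914 m
L = lambda / 2 = 0.1384914 / 2 = 0.06925 m

0.06925 m


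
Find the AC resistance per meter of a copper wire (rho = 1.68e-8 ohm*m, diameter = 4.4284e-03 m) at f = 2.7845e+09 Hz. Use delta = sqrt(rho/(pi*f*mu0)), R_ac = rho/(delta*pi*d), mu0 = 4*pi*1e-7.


delta = sqrt(1.68e-8 / (pi * 2.7845e+09 * 4*pi*1e-7)) = 1.236235e-06 m
R_ac = 1.68e-8 / (1.236235e-06 * pi * 4.4284e-03) = 0.9768 ohm/m

0.9768 ohm/m


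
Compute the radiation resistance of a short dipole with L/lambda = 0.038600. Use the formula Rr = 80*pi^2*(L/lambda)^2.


Rr = 80 * pi^2 * (0.038600)^2 = 80 * 9.869604 * 1.489960e-03 = 1.176 ohm

1.176 ohm


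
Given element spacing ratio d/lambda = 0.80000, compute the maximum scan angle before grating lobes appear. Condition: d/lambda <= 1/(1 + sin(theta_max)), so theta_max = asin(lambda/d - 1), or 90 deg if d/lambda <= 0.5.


lambda/d - 1 = 1/0.80000 - 1 = 0.2500000
theta_max = asin(0.2500000) = 14.48 deg

14.48 deg


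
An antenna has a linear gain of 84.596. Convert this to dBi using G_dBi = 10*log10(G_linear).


G_dBi = 10 * log10(84.596) = 19.27 dBi

19.27 dBi


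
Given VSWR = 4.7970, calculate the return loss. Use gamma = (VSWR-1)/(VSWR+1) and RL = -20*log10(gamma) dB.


gamma = (4.7970 - 1) / (4.7970 + 1) = 0.6549940
RL = -20 * log10(0.6549940) = 3.675 dB

3.675 dB


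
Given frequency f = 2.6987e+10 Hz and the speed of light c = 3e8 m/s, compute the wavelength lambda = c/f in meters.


lambda = c / f = 3.0000e+08 / 2.6987e+10 = 0.01112 m

0.01112 m


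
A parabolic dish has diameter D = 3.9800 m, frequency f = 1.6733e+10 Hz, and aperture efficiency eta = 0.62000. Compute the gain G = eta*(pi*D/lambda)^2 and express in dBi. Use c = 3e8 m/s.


lambda = c / f = 3.0000e+08 / 1.6733e+10 = 0.01792864 m
G_linear = 0.62000 * (pi * 3.9800 / 0.01792864)^2 = 301552.5
G_dBi = 10 * log10(301552.5) = 54.79 dBi

54.79 dBi


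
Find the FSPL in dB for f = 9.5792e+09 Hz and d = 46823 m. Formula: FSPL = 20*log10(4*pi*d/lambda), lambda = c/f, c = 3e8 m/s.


lambda = c / f = 3.0000e+08 / 9.5792e+09 = 0.03131786 m
FSPL = 20 * log10(4*pi*46823/0.03131786) = 145.5 dB

145.5 dB


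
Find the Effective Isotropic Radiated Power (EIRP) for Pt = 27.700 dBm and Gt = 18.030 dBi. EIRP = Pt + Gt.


EIRP = Pt + Gt = 27.700 + 18.030 = 45.73 dBm

45.73 dBm


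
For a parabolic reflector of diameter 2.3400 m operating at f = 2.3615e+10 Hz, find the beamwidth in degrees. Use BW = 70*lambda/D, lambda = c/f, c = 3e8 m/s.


lambda = c / f = 3.0000e+08 / 2.3615e+10 = 0.01270379 m
BW = 70 * 0.01270379 / 2.3400 = 0.3800 deg

0.3800 deg


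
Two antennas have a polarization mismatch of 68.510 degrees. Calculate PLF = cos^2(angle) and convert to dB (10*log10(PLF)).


PLF_linear = cos^2(68.510 deg) = 0.1342041
PLF_dB = 10 * log10(0.1342041) = -8.722 dB

-8.722 dB


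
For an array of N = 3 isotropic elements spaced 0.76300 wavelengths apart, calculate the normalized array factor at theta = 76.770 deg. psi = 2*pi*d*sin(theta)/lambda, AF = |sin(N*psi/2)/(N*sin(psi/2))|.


psi = 2*pi*0.76300*sin(76.770 deg) = 4.666832 rad
AF = |sin(3*4.666832/2) / (3*sin(4.666832/2))| = 0.3030

0.3030


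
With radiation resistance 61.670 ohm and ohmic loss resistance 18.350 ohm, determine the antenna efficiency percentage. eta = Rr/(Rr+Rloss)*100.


eta = 61.670 / (61.670 + 18.350) * 100 = 77.07%

77.07%


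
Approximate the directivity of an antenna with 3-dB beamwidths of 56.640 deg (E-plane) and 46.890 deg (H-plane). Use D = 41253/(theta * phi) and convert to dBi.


D_linear = 41253 / (56.640 * 46.890) = 15.53288
D_dBi = 10 * log10(15.53288) = 11.91 dBi

11.91 dBi


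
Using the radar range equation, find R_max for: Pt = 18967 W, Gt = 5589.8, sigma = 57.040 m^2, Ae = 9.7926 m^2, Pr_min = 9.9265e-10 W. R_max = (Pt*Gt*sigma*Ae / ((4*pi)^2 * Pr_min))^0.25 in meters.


R^4 = 18967*5589.8*57.040*9.7926 / ((4*pi)^2 * 9.9265e-10) = 3.777953e+17
R_max = 3.777953e+17^0.25 = 24792 m

24792 m


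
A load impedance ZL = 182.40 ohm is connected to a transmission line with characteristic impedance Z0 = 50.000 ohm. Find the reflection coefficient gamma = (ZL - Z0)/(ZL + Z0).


gamma = (182.40 - 50.000) / (182.40 + 50.000) = 0.5697

0.5697


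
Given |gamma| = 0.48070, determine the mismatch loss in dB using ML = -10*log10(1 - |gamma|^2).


ML = -10 * log10(1 - 0.48070^2) = -10 * log10(0.76892751) = 1.141 dB

1.141 dB


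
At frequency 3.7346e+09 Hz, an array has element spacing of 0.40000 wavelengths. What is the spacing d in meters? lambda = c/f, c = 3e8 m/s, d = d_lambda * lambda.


lambda = c / f = 3.0000e+08 / 3.7346e+09 = 0.08032989 m
d = 0.40000 * 0.08032989 = 0.03213 m

0.03213 m


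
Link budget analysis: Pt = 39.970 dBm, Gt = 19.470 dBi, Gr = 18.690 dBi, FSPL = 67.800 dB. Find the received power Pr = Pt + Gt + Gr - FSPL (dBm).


Pr = 39.970 + 19.470 + 18.690 - 67.800 = 10.33 dBm

10.33 dBm


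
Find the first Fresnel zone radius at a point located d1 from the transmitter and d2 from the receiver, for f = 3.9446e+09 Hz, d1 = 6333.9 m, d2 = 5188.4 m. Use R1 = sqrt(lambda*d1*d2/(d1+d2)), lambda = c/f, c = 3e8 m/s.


lambda = c / f = 3.0000e+08 / 3.9446e+09 = 0.07605334 m
R1 = sqrt(0.07605334 * 6333.9 * 5188.4 / (6333.9 + 5188.4)) = 14.73 m

14.73 m


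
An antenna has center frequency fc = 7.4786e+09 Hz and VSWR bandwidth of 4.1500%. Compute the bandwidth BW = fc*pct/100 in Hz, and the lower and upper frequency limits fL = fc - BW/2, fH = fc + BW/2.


BW = 7.4786e+09 * 4.1500/100 = 3.103619e+08 Hz
fL = 7.4786e+09 - 3.103619e+08/2 = 7.323e+09 Hz
fH = 7.4786e+09 + 3.103619e+08/2 = 7.634e+09 Hz

BW=3.104e+08 Hz, fL=7.323e+09 Hz, fH=7.634e+09 Hz


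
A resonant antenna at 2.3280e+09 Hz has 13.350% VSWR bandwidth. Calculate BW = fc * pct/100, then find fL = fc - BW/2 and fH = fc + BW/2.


BW = 2.3280e+09 * 13.350/100 = 3.107880e+08 Hz
fL = 2.3280e+09 - 3.107880e+08/2 = 2.173e+09 Hz
fH = 2.3280e+09 + 3.107880e+08/2 = 2.483e+09 Hz

BW=3.108e+08 Hz, fL=2.173e+09 Hz, fH=2.483e+09 Hz


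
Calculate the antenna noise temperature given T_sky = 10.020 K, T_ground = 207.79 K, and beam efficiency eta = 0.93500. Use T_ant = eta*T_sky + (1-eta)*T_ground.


T_ant = 0.93500 * 10.020 + (1 - 0.93500) * 207.79 = 22.88 K

22.88 K


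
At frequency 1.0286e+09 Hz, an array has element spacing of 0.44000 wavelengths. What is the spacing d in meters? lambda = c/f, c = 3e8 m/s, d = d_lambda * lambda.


lambda = c / f = 3.0000e+08 / 1.0286e+09 = 0.2916586 m
d = 0.44000 * 0.2916586 = 0.1283 m

0.1283 m


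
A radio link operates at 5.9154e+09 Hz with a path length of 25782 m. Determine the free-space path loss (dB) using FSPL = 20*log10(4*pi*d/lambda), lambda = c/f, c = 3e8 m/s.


lambda = c / f = 3.0000e+08 / 5.9154e+09 = 0.05071508 m
FSPL = 20 * log10(4*pi*25782/0.05071508) = 136.1 dB

136.1 dB


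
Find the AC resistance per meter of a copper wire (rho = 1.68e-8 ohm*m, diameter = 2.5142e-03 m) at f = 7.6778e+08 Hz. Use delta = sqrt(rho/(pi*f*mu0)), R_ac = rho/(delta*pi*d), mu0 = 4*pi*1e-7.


delta = sqrt(1.68e-8 / (pi * 7.6778e+08 * 4*pi*1e-7)) = 2.354271e-06 m
R_ac = 1.68e-8 / (2.354271e-06 * pi * 2.5142e-03) = 0.9034 ohm/m

0.9034 ohm/m


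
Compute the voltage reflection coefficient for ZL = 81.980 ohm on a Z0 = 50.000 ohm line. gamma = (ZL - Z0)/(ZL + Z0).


gamma = (81.980 - 50.000) / (81.980 + 50.000) = 0.2423

0.2423


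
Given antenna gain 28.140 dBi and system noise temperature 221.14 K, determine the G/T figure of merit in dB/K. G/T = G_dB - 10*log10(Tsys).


G/T = 28.140 - 10*log10(221.14) = 28.140 - 23.44667 = 4.693 dB/K

4.693 dB/K


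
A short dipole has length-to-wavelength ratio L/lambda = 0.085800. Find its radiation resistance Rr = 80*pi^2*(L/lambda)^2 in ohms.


Rr = 80 * pi^2 * (0.085800)^2 = 80 * 9.869604 * 7.361640e-03 = 5.813 ohm

5.813 ohm


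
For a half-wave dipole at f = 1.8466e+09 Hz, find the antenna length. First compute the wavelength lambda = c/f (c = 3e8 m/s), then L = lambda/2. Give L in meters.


lambda = c / f = 3.0000e+08 / 1.8466e+09 = 0.1624607 m
L = lambda / 2 = 0.1624607 / 2 = 0.08123 m

0.08123 m


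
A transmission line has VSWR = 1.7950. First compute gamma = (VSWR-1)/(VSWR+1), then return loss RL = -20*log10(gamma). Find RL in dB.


gamma = (1.7950 - 1) / (1.7950 + 1) = 0.2844365
RL = -20 * log10(0.2844365) = 10.92 dB

10.92 dB


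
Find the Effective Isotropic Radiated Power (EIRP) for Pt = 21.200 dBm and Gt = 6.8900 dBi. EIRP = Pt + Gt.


EIRP = Pt + Gt = 21.200 + 6.8900 = 28.09 dBm

28.09 dBm


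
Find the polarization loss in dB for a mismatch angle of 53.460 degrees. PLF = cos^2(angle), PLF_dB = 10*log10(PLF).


PLF_linear = cos^2(53.460 deg) = 0.3544819
PLF_dB = 10 * log10(0.3544819) = -4.504 dB

-4.504 dB


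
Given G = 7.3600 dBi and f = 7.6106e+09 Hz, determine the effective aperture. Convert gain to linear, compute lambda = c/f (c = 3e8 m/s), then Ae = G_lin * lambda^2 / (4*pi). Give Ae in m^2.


lambda = c / f = 3.0000e+08 / 7.6106e+09 = 0.03941871 m
G_linear = 10^(7.3600/10) = 5.445027
Ae = G_linear * lambda^2 / (4*pi) = 5.445027 * 0.03941871^2 / (4*pi) = 6.733e-04 m^2

6.733e-04 m^2


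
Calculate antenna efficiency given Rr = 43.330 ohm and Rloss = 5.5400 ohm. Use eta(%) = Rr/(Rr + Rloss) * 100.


eta = 43.330 / (43.330 + 5.5400) * 100 = 88.66%

88.66%


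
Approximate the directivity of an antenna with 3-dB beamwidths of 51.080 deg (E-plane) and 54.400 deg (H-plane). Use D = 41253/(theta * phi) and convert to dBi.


D_linear = 41253 / (51.080 * 54.400) = 14.84587
D_dBi = 10 * log10(14.84587) = 11.72 dBi

11.72 dBi


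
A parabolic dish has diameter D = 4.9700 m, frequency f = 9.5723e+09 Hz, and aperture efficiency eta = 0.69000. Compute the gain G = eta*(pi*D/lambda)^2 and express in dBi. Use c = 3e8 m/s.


lambda = c / f = 3.0000e+08 / 9.5723e+09 = 0.03134043 m
G_linear = 0.69000 * (pi * 4.9700 / 0.03134043)^2 = 171258.3
G_dBi = 10 * log10(171258.3) = 52.34 dBi

52.34 dBi


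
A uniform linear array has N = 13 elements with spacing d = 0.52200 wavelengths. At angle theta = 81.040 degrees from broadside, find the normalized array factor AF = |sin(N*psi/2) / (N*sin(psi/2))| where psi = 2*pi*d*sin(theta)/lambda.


psi = 2*pi*0.52200*sin(81.040 deg) = 3.239800 rad
AF = |sin(13*3.239800/2) / (13*sin(3.239800/2))| = 0.06185

0.06185


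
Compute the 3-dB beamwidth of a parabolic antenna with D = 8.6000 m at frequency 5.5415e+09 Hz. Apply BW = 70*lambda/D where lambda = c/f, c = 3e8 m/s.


lambda = c / f = 3.0000e+08 / 5.5415e+09 = 0.05413697 m
BW = 70 * 0.05413697 / 8.6000 = 0.4406 deg

0.4406 deg


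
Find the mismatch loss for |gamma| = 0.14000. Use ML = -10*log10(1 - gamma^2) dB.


ML = -10 * log10(1 - 0.14000^2) = -10 * log10(0.9804) = 0.08597 dB

0.08597 dB


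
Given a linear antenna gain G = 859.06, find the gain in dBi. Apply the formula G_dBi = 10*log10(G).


G_dBi = 10 * log10(859.06) = 29.34 dBi

29.34 dBi


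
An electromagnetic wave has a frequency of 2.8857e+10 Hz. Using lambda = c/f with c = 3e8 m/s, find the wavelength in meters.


lambda = c / f = 3.0000e+08 / 2.8857e+10 = 0.01040 m

0.01040 m


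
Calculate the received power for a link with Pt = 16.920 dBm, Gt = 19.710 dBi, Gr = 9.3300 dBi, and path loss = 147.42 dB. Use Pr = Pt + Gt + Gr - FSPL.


Pr = 16.920 + 19.710 + 9.3300 - 147.42 = -101.46 dBm

-101.46 dBm


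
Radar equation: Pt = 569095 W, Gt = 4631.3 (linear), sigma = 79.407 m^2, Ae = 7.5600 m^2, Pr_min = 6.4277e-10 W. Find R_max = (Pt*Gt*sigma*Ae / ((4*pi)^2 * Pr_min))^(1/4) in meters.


R^4 = 569095*4631.3*79.407*7.5600 / ((4*pi)^2 * 6.4277e-10) = 1.558809e+19
R_max = 1.558809e+19^0.25 = 62835 m

62835 m


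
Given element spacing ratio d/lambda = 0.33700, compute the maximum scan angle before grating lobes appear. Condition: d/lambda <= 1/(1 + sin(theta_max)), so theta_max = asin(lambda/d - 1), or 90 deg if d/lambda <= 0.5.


lambda/d - 1 = 1/0.33700 - 1 = 1.967359 >= 1
d/lambda <= 0.5, so the array can scan to endfire without grating lobes: theta_max = 90 deg

90 deg


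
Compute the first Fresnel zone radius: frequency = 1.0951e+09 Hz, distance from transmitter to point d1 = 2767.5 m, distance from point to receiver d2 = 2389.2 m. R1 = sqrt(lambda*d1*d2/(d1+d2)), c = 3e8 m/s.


lambda = c / f = 3.0000e+08 / 1.0951e+09 = 0.2739476 m
R1 = sqrt(0.2739476 * 2767.5 * 2389.2 / (2767.5 + 2389.2)) = 18.74 m

18.74 m


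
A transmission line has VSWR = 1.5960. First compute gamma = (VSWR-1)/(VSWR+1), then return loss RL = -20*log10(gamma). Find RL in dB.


gamma = (1.5960 - 1) / (1.5960 + 1) = 0.2295840
RL = -20 * log10(0.2295840) = 12.78 dB

12.78 dB


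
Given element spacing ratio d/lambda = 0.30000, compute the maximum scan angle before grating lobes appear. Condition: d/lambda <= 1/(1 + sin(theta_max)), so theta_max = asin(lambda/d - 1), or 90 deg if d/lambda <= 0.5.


lambda/d - 1 = 1/0.30000 - 1 = 2.333333 >= 1
d/lambda <= 0.5, so the array can scan to endfire without grating lobes: theta_max = 90 deg

90 deg


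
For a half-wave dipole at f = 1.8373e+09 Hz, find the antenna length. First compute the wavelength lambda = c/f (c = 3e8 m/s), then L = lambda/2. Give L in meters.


lambda = c / f = 3.0000e+08 / 1.8373e+09 = 0.1632831 m
L = lambda / 2 = 0.1632831 / 2 = 0.08164 m

0.08164 m


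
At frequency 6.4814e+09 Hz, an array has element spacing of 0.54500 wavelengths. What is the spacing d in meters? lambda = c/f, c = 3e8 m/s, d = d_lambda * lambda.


lambda = c / f = 3.0000e+08 / 6.4814e+09 = 0.04628630 m
d = 0.54500 * 0.04628630 = 0.02523 m

0.02523 m


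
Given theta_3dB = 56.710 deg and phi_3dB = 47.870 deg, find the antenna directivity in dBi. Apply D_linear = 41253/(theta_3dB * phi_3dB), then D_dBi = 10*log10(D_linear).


D_linear = 41253 / (56.710 * 47.870) = 15.19611
D_dBi = 10 * log10(15.19611) = 11.82 dBi

11.82 dBi


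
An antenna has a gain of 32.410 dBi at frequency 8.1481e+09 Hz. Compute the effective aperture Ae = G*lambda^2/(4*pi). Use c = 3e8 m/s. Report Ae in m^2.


lambda = c / f = 3.0000e+08 / 8.1481e+09 = 0.03681840 m
G_linear = 10^(32.410/10) = 1741.807
Ae = G_linear * lambda^2 / (4*pi) = 1741.807 * 0.03681840^2 / (4*pi) = 0.1879 m^2

0.1879 m^2


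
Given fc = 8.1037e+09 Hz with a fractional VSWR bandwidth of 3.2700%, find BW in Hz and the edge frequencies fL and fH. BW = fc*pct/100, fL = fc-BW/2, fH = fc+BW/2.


BW = 8.1037e+09 * 3.2700/100 = 2.649910e+08 Hz
fL = 8.1037e+09 - 2.649910e+08/2 = 7.971e+09 Hz
fH = 8.1037e+09 + 2.649910e+08/2 = 8.236e+09 Hz

BW=2.650e+08 Hz, fL=7.971e+09 Hz, fH=8.236e+09 Hz


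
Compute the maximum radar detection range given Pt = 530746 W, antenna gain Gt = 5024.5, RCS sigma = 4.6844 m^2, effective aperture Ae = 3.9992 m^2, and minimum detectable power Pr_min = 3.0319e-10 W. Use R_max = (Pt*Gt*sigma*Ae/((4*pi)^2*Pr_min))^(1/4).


R^4 = 530746*5024.5*4.6844*3.9992 / ((4*pi)^2 * 3.0319e-10) = 1.043451e+18
R_max = 1.043451e+18^0.25 = 31961 m

31961 m


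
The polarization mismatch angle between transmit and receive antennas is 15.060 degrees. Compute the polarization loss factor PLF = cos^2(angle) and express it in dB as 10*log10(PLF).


PLF_linear = cos^2(15.060 deg) = 0.9324882
PLF_dB = 10 * log10(0.9324882) = -0.3036 dB

-0.3036 dB


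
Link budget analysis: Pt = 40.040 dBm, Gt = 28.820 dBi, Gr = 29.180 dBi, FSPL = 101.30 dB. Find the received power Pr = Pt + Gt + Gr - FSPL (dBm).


Pr = 40.040 + 28.820 + 29.180 - 101.30 = -3.26 dBm

-3.26 dBm


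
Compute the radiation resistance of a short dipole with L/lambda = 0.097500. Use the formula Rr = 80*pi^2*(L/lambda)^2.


Rr = 80 * pi^2 * (0.097500)^2 = 80 * 9.869604 * 9.506250e-03 = 7.506 ohm

7.506 ohm


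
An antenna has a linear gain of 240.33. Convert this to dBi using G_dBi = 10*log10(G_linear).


G_dBi = 10 * log10(240.33) = 23.81 dBi

23.81 dBi


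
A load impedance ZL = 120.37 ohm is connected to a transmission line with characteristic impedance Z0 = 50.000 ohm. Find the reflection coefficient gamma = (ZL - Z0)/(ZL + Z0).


gamma = (120.37 - 50.000) / (120.37 + 50.000) = 0.4130

0.4130


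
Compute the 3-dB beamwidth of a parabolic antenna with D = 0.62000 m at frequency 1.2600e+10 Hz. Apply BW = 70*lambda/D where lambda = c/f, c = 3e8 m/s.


lambda = c / f = 3.0000e+08 / 1.2600e+10 = 0.02380952 m
BW = 70 * 0.02380952 / 0.62000 = 2.688 deg

2.688 deg


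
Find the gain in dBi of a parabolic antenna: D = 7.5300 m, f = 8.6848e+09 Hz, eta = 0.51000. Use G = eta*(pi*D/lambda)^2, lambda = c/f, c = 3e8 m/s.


lambda = c / f = 3.0000e+08 / 8.6848e+09 = 0.03454311 m
G_linear = 0.51000 * (pi * 7.5300 / 0.03454311)^2 = 239186.7
G_dBi = 10 * log10(239186.7) = 53.79 dBi

53.79 dBi


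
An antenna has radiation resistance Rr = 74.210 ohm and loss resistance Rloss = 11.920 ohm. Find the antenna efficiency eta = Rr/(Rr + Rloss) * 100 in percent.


eta = 74.210 / (74.210 + 11.920) * 100 = 86.16%

86.16%


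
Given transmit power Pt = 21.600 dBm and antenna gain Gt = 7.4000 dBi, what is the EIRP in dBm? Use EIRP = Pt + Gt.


EIRP = Pt + Gt = 21.600 + 7.4000 = 29.00 dBm

29.00 dBm


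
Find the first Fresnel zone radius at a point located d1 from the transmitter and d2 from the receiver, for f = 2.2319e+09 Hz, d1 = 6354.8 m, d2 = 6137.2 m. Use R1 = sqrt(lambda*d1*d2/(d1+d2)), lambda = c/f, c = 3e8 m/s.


lambda = c / f = 3.0000e+08 / 2.2319e+09 = 0.1344146 m
R1 = sqrt(0.1344146 * 6354.8 * 6137.2 / (6354.8 + 6137.2)) = 20.49 m

20.49 m


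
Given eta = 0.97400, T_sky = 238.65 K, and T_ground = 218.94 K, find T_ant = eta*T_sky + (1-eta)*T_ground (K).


T_ant = 0.97400 * 238.65 + (1 - 0.97400) * 218.94 = 238.1 K

238.1 K


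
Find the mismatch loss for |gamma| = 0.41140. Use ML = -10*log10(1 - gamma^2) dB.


ML = -10 * log10(1 - 0.41140^2) = -10 * log10(0.83075004) = 0.8053 dB

0.8053 dB


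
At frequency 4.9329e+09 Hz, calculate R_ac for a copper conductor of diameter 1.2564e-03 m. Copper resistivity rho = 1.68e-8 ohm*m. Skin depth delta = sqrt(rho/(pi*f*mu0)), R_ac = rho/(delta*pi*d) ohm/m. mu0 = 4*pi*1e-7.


delta = sqrt(1.68e-8 / (pi * 4.9329e+09 * 4*pi*1e-7)) = 9.288030e-07 m
R_ac = 1.68e-8 / (9.288030e-07 * pi * 1.2564e-03) = 4.583 ohm/m

4.583 ohm/m


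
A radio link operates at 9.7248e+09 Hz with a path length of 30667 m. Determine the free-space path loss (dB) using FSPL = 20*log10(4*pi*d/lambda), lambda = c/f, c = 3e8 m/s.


lambda = c / f = 3.0000e+08 / 9.7248e+09 = 0.03084896 m
FSPL = 20 * log10(4*pi*30667/0.03084896) = 141.9 dB

141.9 dB


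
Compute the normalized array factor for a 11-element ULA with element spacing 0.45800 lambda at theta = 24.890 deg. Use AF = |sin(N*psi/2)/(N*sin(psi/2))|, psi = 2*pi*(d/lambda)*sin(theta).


psi = 2*pi*0.45800*sin(24.890 deg) = 1.211159 rad
AF = |sin(11*1.211159/2) / (11*sin(1.211159/2))| = 0.05897

0.05897


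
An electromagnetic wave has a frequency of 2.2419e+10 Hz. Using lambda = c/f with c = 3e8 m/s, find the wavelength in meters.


lambda = c / f = 3.0000e+08 / 2.2419e+10 = 0.01338 m

0.01338 m


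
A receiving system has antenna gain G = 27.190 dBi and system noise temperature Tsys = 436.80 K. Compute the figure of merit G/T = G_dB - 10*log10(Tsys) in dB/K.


G/T = 27.190 - 10*log10(436.80) = 27.190 - 26.40283 = 0.7872 dB/K

0.7872 dB/K


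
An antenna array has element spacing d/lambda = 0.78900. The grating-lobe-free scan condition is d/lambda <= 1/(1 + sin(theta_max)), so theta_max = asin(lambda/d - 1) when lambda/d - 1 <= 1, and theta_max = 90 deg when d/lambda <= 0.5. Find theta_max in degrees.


lambda/d - 1 = 1/0.78900 - 1 = 0.2674271
theta_max = asin(0.2674271) = 15.51 deg

15.51 deg


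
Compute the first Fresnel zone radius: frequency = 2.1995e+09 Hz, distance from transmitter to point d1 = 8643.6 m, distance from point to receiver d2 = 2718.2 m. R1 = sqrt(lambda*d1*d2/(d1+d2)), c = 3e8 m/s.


lambda = c / f = 3.0000e+08 / 2.1995e+09 = 0.1363946 m
R1 = sqrt(0.1363946 * 8643.6 * 2718.2 / (8643.6 + 2718.2)) = 16.79 m

16.79 m


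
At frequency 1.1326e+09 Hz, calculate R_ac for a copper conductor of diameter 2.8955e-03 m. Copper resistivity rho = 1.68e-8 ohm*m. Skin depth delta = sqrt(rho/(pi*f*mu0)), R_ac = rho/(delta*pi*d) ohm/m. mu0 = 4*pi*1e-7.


delta = sqrt(1.68e-8 / (pi * 1.1326e+09 * 4*pi*1e-7)) = 1.938369e-06 m
R_ac = 1.68e-8 / (1.938369e-06 * pi * 2.8955e-03) = 0.9528 ohm/m

0.9528 ohm/m


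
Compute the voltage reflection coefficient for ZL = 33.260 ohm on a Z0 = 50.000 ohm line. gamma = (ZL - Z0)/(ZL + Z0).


gamma = (33.260 - 50.000) / (33.260 + 50.000) = -0.2011

-0.2011


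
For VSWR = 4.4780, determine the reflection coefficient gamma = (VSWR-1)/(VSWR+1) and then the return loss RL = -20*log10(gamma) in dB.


gamma = (4.4780 - 1) / (4.4780 + 1) = 0.6349032
RL = -20 * log10(0.6349032) = 3.946 dB

3.946 dB


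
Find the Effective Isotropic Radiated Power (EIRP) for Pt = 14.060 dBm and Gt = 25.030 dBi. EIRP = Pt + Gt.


EIRP = Pt + Gt = 14.060 + 25.030 = 39.09 dBm

39.09 dBm


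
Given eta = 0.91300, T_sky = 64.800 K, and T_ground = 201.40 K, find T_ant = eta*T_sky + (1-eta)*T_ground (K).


T_ant = 0.91300 * 64.800 + (1 - 0.91300) * 201.40 = 76.68 K

76.68 K


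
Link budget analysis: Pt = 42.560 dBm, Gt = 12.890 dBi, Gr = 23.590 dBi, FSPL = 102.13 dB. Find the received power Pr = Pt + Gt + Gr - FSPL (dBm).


Pr = 42.560 + 12.890 + 23.590 - 102.13 = -23.09 dBm

-23.09 dBm


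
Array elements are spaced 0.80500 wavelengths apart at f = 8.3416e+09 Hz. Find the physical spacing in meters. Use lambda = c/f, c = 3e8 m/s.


lambda = c / f = 3.0000e+08 / 8.3416e+09 = 0.03596432 m
d = 0.80500 * 0.03596432 = 0.02895 m

0.02895 m


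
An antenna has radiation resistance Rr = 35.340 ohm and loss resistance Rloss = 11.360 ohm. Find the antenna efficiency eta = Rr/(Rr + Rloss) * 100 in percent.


eta = 35.340 / (35.340 + 11.360) * 100 = 75.67%

75.67%


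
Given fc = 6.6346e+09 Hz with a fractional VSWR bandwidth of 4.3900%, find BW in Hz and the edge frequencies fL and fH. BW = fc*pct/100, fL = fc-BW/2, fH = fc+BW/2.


BW = 6.6346e+09 * 4.3900/100 = 2.912589e+08 Hz
fL = 6.6346e+09 - 2.912589e+08/2 = 6.489e+09 Hz
fH = 6.6346e+09 + 2.912589e+08/2 = 6.780e+09 Hz

BW=2.913e+08 Hz, fL=6.489e+09 Hz, fH=6.780e+09 Hz


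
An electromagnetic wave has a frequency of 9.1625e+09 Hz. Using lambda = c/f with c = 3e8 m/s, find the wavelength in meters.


lambda = c / f = 3.0000e+08 / 9.1625e+09 = 0.03274 m

0.03274 m


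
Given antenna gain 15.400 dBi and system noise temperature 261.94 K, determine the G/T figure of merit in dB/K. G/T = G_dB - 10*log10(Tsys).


G/T = 15.400 - 10*log10(261.94) = 15.400 - 24.18202 = -8.782 dB/K

-8.782 dB/K


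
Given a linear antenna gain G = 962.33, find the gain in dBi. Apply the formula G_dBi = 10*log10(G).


G_dBi = 10 * log10(962.33) = 29.83 dBi

29.83 dBi


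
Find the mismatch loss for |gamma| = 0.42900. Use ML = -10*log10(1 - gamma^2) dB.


ML = -10 * log10(1 - 0.42900^2) = -10 * log10(0.815959) = 0.8833 dB

0.8833 dB


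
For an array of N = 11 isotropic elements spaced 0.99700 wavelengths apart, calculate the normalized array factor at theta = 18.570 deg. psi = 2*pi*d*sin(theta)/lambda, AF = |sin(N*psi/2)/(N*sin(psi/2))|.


psi = 2*pi*0.99700*sin(18.570 deg) = 1.994959 rad
AF = |sin(11*1.994959/2) / (11*sin(1.994959/2))| = 0.1082

0.1082


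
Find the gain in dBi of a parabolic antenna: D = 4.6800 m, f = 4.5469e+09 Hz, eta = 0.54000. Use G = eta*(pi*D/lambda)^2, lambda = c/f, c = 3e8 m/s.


lambda = c / f = 3.0000e+08 / 4.5469e+09 = 0.06597902 m
G_linear = 0.54000 * (pi * 4.6800 / 0.06597902)^2 = 26814.73
G_dBi = 10 * log10(26814.73) = 44.28 dBi

44.28 dBi


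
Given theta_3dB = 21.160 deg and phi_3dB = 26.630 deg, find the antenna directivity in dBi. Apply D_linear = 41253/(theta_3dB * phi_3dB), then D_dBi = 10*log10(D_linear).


D_linear = 41253 / (21.160 * 26.630) = 73.20971
D_dBi = 10 * log10(73.20971) = 18.65 dBi

18.65 dBi


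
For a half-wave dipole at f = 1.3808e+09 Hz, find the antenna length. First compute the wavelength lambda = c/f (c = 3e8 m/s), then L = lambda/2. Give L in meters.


lambda = c / f = 3.0000e+08 / 1.3808e+09 = 0.2172654 m
L = lambda / 2 = 0.2172654 / 2 = 0.1086 m

0.1086 m


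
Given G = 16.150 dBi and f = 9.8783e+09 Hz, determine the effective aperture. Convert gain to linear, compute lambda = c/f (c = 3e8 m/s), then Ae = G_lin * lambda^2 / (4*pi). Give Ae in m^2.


lambda = c / f = 3.0000e+08 / 9.8783e+09 = 0.03036960 m
G_linear = 10^(16.150/10) = 41.20975
Ae = G_linear * lambda^2 / (4*pi) = 41.20975 * 0.03036960^2 / (4*pi) = 3.025e-03 m^2

3.025e-03 m^2


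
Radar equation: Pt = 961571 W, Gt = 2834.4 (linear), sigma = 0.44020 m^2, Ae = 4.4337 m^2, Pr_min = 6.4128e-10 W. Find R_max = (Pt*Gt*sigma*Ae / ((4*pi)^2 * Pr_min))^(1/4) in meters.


R^4 = 961571*2834.4*0.44020*4.4337 / ((4*pi)^2 * 6.4128e-10) = 5.252807e+16
R_max = 5.252807e+16^0.25 = 15139 m

15139 m
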